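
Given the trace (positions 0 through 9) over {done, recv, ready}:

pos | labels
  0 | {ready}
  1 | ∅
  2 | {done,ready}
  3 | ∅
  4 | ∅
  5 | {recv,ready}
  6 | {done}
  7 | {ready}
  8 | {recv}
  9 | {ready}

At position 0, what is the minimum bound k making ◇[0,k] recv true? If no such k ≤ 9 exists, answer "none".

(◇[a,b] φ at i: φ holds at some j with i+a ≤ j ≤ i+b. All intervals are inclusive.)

5

Scan j = 0,1,… for recv:
  j=0: fails
  j=1: fails
  j=2: fails
  j=3: fails
  j=4: fails
  j=5: holds
First hit at j=5, so smallest k = 5-0 = 5.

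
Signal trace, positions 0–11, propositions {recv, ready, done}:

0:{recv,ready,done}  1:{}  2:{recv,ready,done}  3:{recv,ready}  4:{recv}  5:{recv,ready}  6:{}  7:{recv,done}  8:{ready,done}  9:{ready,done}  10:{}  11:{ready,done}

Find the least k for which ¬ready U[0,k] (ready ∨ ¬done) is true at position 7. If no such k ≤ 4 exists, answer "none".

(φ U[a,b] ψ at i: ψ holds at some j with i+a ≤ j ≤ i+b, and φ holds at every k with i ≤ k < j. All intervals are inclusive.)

Need earliest j ≥ 7 with (ready ∨ ¬done), and ¬ready at every k in [7,j-1].
  j=7: rhs fails.
  j=8: rhs holds; lhs holds on [7,7]. k = 1.

1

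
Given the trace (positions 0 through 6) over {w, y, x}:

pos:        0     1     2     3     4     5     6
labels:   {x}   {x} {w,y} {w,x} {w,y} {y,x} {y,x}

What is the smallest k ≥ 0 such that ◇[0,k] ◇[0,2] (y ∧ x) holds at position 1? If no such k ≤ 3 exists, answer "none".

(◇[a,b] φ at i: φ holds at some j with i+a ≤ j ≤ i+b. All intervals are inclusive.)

2

Scan j = 1,2,… for ◇[0,2] (y ∧ x):
  j=1: fails
  j=2: fails
  j=3: holds
First hit at j=3, so smallest k = 3-1 = 2.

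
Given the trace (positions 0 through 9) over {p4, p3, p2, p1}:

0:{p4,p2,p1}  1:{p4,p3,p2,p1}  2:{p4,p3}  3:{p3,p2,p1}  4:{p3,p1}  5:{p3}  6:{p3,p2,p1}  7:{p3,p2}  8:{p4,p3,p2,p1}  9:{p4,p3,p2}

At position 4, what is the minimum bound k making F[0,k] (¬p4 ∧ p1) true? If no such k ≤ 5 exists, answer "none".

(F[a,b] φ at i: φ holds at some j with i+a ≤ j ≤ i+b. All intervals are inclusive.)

0

Scan j = 4,5,… for (¬p4 ∧ p1):
  j=4: holds
First hit at j=4, so smallest k = 4-4 = 0.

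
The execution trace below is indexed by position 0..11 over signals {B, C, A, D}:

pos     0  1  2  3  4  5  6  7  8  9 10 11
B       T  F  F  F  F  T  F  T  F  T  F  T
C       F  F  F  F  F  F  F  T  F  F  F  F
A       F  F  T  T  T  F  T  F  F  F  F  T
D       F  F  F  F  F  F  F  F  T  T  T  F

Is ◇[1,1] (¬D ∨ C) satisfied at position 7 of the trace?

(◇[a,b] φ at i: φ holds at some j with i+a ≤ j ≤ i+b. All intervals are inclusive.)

No

Check (¬D ∨ C) at each j in [8,8]:
  j=8: false
No position in the window satisfies it → formula fails.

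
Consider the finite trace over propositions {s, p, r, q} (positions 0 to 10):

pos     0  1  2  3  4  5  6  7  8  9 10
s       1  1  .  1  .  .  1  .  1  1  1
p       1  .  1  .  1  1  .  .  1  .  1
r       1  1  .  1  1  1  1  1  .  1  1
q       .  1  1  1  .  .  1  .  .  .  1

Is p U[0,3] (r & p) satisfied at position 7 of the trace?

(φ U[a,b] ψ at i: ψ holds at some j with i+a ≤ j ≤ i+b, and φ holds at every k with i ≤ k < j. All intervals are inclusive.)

Need some j in [7,10] with (r & p), and p at every k in [7,j-1].
  j=7: (r & p) false.
  j=8: (r & p) false.
  j=9: (r & p) false.
  j=10: (r & p) holds, but p fails at k=7 → not this j.
No j in the window works → until fails.

False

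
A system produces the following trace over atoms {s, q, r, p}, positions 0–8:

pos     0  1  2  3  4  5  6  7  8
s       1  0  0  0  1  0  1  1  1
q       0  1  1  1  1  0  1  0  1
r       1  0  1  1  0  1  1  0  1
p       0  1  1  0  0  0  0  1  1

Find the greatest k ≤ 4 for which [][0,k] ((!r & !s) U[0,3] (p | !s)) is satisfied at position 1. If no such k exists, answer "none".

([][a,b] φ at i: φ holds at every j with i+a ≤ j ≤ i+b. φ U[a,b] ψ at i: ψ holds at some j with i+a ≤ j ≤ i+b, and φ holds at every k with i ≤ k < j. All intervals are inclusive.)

((!r & !s) U[0,3] (p | !s)) must hold from j=1 onward; find where it first fails.
  j=1: holds
  j=2: holds
  j=3: holds
  j=4: fails
Holds on [1,3], so largest k = 2.

2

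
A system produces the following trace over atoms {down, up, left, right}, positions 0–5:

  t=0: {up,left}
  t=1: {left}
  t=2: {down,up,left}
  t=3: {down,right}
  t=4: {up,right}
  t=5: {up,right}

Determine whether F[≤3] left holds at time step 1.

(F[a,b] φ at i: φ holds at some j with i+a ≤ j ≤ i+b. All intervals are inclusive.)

Holds

Check left at each j in [1,4]:
  j=1: true
  j=2: true
  j=3: false
  j=4: false
Found at j=1 → formula holds.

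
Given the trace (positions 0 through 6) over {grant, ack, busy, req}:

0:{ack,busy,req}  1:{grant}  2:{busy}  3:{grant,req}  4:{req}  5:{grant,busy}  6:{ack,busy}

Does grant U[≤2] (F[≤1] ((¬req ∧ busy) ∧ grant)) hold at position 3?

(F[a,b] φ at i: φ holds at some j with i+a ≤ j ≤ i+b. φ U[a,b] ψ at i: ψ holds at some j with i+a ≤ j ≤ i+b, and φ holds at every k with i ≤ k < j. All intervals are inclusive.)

Need some j in [3,5] with F[≤1] ((¬req ∧ busy) ∧ grant), and grant at every k in [3,j-1].
  j=3: F[≤1] ((¬req ∧ busy) ∧ grant) — fails (none in [3,4]).
  j=4: F[≤1] ((¬req ∧ busy) ∧ grant) holds; grant holds at every k in [3,3] → satisfied.

True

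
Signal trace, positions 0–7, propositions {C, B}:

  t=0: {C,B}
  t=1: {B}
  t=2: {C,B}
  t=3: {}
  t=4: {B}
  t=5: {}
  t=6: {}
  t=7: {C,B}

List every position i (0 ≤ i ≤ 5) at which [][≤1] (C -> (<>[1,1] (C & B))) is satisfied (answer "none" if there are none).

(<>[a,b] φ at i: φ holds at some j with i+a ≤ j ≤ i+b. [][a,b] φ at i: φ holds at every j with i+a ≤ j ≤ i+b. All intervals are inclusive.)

3, 4, 5

Evaluate at each i in [0,5]:
  i=0: ✗ (fails at j=0)
  i=1: ✗ (fails at j=2)
  i=2: ✗ (fails at j=2)
  i=3: ✓ (all of [3,4])
  i=4: ✓ (all of [4,5])
  i=5: ✓ (all of [5,6])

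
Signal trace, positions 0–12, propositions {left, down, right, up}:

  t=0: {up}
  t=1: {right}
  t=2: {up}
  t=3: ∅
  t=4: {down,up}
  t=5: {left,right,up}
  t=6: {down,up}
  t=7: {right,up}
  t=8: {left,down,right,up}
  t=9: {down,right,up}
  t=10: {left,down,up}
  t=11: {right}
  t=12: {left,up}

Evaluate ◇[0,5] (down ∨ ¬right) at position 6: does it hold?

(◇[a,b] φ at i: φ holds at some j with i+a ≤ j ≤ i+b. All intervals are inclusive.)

Check (down ∨ ¬right) at each j in [6,11]:
  j=6: true
  j=7: false
  j=8: true
  j=9: true
  j=10: true
  j=11: false
Found at j=6 → formula holds.

True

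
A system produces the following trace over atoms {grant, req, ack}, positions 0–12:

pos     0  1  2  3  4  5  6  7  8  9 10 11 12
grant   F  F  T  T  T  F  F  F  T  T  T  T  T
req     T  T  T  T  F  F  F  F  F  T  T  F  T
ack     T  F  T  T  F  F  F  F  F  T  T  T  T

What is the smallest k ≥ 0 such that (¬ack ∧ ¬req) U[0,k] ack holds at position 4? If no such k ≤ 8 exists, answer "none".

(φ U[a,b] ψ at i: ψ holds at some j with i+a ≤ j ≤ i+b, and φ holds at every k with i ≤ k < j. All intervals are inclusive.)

Need earliest j ≥ 4 with ack, and (¬ack ∧ ¬req) at every k in [4,j-1].
  j=4: rhs fails.
  j=5: rhs fails.
  j=6: rhs fails.
  j=7: rhs fails.
  j=8: rhs fails.
  j=9: rhs holds; lhs holds on [4,8]. k = 5.

5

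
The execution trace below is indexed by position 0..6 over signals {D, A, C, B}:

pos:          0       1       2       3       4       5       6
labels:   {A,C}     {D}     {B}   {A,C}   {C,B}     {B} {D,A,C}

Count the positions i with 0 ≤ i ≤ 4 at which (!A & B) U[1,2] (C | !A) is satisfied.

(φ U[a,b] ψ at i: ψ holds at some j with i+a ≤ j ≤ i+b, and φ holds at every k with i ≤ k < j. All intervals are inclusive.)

2

Evaluate at each i in [0,4]:
  i=0: ✗ (lhs fails at k=0 before rhs at j=1)
  i=1: ✗ (lhs fails at k=1 before rhs at j=2)
  i=2: ✓ (rhs at j=3; lhs holds on [2,2])
  i=3: ✗ (lhs fails at k=3 before rhs at j=4)
  i=4: ✓ (rhs at j=5; lhs holds on [4,4])
Positions where it holds: {2, 4} → 2.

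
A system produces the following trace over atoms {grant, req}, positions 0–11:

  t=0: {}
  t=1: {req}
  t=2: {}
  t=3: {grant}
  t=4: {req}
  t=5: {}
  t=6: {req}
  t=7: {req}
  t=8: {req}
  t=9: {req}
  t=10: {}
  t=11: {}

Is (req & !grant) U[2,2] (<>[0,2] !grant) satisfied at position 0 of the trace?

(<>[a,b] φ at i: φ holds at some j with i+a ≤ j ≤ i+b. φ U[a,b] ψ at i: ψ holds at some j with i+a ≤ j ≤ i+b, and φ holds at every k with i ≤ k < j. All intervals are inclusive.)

Does not hold

Need some j in [2,2] with <>[0,2] !grant, and (req & !grant) at every k in [0,j-1].
  j=2: <>[0,2] !grant holds, but (req & !grant) fails at k=0 → not this j.
No j in the window works → until fails.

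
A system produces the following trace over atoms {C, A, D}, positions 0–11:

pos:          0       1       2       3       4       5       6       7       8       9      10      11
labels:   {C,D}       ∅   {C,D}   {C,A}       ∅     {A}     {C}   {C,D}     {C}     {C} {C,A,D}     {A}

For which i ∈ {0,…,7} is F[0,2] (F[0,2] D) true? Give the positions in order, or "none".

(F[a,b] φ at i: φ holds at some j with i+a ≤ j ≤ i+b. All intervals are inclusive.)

Evaluate at each i in [0,7]:
  i=0: ✓ (witness j=0)
  i=1: ✓ (witness j=1)
  i=2: ✓ (witness j=2)
  i=3: ✓ (witness j=5)
  i=4: ✓ (witness j=5)
  i=5: ✓ (witness j=5)
  i=6: ✓ (witness j=6)
  i=7: ✓ (witness j=7)

0, 1, 2, 3, 4, 5, 6, 7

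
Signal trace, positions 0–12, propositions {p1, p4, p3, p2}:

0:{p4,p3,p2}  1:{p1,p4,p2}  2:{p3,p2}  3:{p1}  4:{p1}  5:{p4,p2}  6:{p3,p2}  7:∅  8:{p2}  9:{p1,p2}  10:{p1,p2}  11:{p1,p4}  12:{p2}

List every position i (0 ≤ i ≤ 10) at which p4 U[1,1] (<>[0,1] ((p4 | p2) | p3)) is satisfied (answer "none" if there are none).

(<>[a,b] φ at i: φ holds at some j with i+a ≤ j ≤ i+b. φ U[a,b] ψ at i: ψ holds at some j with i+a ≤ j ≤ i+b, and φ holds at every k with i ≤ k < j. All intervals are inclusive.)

Evaluate at each i in [0,10]:
  i=0: ✓ (rhs at j=1; lhs holds on [0,0])
  i=1: ✓ (rhs at j=2; lhs holds on [1,1])
  i=2: ✗ (no rhs in [3,3])
  i=3: ✗ (lhs fails at k=3 before rhs at j=4)
  i=4: ✗ (lhs fails at k=4 before rhs at j=5)
  i=5: ✓ (rhs at j=6; lhs holds on [5,5])
  i=6: ✗ (lhs fails at k=6 before rhs at j=7)
  i=7: ✗ (lhs fails at k=7 before rhs at j=8)
  i=8: ✗ (lhs fails at k=8 before rhs at j=9)
  i=9: ✗ (lhs fails at k=9 before rhs at j=10)
  i=10: ✗ (lhs fails at k=10 before rhs at j=11)

0, 1, 5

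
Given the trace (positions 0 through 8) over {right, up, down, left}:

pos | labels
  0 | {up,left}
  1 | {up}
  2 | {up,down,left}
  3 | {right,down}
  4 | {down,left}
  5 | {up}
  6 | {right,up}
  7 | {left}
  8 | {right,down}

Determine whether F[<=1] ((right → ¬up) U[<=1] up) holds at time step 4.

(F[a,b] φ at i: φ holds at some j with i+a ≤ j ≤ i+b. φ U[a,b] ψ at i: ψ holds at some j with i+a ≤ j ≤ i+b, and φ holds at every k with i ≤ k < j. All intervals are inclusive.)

Yes

Check ((right → ¬up) U[<=1] up) at each j in [4,5]:
  j=4: holds
  j=5: holds
Found at j=4 → formula holds.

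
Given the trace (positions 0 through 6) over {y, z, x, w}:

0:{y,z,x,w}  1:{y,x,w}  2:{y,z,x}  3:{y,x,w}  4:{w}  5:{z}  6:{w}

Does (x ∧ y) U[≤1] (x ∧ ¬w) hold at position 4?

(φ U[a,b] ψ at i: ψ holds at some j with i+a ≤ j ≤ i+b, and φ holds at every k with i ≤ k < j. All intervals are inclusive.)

Need some j in [4,5] with (x ∧ ¬w), and (x ∧ y) at every k in [4,j-1].
  j=4: (x ∧ ¬w) false.
  j=5: (x ∧ ¬w) false.
No j in the window works → until fails.

No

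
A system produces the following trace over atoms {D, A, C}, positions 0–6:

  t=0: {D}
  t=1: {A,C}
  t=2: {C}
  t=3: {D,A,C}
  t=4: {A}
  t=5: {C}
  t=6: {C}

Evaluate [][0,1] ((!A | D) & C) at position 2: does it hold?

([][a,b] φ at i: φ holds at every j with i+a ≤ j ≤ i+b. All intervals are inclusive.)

Check ((!A | D) & C) at every j in [2,3]:
  j=2: true
  j=3: true
All positions satisfy it → formula holds.

Holds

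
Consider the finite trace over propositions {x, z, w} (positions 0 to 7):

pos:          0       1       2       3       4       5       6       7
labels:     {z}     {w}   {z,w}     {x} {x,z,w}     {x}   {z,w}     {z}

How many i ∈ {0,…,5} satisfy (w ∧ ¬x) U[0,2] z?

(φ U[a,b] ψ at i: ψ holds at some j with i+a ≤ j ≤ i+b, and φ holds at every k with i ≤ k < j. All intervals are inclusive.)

Evaluate at each i in [0,5]:
  i=0: ✓ (rhs at j=0)
  i=1: ✓ (rhs at j=2; lhs holds on [1,1])
  i=2: ✓ (rhs at j=2)
  i=3: ✗ (lhs fails at k=3 before rhs at j=4)
  i=4: ✓ (rhs at j=4)
  i=5: ✗ (lhs fails at k=5 before rhs at j=6)
Positions where it holds: {0, 1, 2, 4} → 4.

4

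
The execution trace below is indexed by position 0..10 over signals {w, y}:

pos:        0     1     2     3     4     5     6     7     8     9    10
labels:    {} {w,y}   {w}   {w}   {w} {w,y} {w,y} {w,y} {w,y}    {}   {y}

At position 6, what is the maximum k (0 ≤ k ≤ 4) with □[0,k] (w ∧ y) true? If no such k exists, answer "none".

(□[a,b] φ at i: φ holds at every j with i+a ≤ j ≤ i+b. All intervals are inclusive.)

(w ∧ y) must hold from j=6 onward; find where it first fails.
  j=6: holds
  j=7: holds
  j=8: holds
  j=9: fails
Holds on [6,8], so largest k = 2.

2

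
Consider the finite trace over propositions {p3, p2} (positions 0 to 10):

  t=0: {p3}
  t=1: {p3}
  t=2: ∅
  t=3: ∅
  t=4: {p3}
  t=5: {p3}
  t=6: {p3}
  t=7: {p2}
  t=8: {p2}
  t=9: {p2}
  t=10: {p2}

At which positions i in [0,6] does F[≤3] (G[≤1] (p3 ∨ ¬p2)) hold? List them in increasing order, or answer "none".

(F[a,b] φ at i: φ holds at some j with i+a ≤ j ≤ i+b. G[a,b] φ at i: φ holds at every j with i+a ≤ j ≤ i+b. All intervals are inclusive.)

0, 1, 2, 3, 4, 5

Evaluate at each i in [0,6]:
  i=0: ✓ (witness j=0)
  i=1: ✓ (witness j=1)
  i=2: ✓ (witness j=2)
  i=3: ✓ (witness j=3)
  i=4: ✓ (witness j=4)
  i=5: ✓ (witness j=5)
  i=6: ✗ (none in [6,9])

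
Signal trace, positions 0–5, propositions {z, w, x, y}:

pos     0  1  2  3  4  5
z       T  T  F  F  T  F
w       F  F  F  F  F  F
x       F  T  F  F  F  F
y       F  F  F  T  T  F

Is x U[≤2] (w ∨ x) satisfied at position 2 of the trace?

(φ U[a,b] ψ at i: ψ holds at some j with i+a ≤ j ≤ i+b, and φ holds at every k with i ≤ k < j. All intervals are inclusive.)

Does not hold

Need some j in [2,4] with (w ∨ x), and x at every k in [2,j-1].
  j=2: (w ∨ x) false.
  j=3: (w ∨ x) false.
  j=4: (w ∨ x) false.
No j in the window works → until fails.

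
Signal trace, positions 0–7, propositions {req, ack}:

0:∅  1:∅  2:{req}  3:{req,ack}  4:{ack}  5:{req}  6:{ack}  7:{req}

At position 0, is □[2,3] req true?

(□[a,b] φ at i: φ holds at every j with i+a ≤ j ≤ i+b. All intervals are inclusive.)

Yes

Check req at every j in [2,3]:
  j=2: true
  j=3: true
All positions satisfy it → formula holds.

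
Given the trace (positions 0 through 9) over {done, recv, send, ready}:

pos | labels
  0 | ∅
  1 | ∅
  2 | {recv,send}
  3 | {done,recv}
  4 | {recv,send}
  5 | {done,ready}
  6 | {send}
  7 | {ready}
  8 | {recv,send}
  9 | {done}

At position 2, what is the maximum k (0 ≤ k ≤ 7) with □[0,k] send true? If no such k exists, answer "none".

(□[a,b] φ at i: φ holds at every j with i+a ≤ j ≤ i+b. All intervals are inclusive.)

0

send must hold from j=2 onward; find where it first fails.
  j=2: holds
  j=3: fails
Holds on [2,2], so largest k = 0.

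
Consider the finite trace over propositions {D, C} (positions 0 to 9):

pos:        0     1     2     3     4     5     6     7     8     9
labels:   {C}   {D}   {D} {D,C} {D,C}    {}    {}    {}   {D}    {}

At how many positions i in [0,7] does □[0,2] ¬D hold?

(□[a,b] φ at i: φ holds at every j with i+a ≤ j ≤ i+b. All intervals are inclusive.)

Evaluate at each i in [0,7]:
  i=0: ✗ (fails at j=1)
  i=1: ✗ (fails at j=1)
  i=2: ✗ (fails at j=2)
  i=3: ✗ (fails at j=3)
  i=4: ✗ (fails at j=4)
  i=5: ✓ (all of [5,7])
  i=6: ✗ (fails at j=8)
  i=7: ✗ (fails at j=8)
Positions where it holds: {5} → 1.

1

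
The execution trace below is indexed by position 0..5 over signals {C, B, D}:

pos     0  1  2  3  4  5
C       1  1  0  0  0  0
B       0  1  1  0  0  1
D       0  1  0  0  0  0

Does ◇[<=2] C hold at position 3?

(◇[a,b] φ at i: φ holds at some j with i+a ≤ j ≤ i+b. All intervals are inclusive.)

Check C at each j in [3,5]:
  j=3: false
  j=4: false
  j=5: false
No position in the window satisfies it → formula fails.

No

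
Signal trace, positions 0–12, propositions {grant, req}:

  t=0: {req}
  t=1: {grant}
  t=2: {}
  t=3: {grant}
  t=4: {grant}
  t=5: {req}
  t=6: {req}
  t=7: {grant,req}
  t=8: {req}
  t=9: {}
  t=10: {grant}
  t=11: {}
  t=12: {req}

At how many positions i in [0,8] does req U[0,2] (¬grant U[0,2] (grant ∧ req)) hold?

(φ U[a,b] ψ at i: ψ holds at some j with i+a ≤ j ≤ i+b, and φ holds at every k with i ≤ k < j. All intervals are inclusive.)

Evaluate at each i in [0,8]:
  i=0: ✗ (no rhs in [0,2])
  i=1: ✗ (no rhs in [1,3])
  i=2: ✗ (no rhs in [2,4])
  i=3: ✗ (lhs fails at k=3 before rhs at j=5)
  i=4: ✗ (lhs fails at k=4 before rhs at j=5)
  i=5: ✓ (rhs at j=5)
  i=6: ✓ (rhs at j=6)
  i=7: ✓ (rhs at j=7)
  i=8: ✗ (no rhs in [8,10])
Positions where it holds: {5, 6, 7} → 3.

3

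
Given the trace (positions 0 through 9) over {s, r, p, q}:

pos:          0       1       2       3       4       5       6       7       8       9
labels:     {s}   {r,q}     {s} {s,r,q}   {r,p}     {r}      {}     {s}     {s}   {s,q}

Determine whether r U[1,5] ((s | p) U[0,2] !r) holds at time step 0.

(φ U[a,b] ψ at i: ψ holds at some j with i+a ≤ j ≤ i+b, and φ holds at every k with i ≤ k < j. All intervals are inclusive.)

Need some j in [1,5] with ((s | p) U[0,2] !r), and r at every k in [0,j-1].
  j=1: ((s | p) U[0,2] !r) — fails.
  j=2: ((s | p) U[0,2] !r) holds, but r fails at k=0 → not this j.
  j=3: ((s | p) U[0,2] !r) — fails.
  j=4: ((s | p) U[0,2] !r) — fails.
  j=5: ((s | p) U[0,2] !r) — fails.
No j in the window works → until fails.

False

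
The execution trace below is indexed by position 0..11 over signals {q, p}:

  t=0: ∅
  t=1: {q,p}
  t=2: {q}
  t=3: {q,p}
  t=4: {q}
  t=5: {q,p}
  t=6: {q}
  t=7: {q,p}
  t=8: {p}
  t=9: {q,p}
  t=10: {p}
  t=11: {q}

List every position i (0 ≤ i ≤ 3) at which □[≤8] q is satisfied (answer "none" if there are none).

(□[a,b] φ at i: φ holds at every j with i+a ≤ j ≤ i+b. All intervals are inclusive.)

none

Evaluate at each i in [0,3]:
  i=0: ✗ (fails at j=0)
  i=1: ✗ (fails at j=8)
  i=2: ✗ (fails at j=8)
  i=3: ✗ (fails at j=8)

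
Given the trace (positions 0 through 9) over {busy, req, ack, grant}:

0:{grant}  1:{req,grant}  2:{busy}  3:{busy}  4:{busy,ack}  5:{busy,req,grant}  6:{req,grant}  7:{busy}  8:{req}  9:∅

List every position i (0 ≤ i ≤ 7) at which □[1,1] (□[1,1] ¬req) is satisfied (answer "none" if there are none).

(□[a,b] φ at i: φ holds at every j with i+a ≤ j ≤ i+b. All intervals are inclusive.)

0, 1, 2, 5, 7

Evaluate at each i in [0,7]:
  i=0: ✓ (all of [1,1])
  i=1: ✓ (all of [2,2])
  i=2: ✓ (all of [3,3])
  i=3: ✗ (fails at j=4)
  i=4: ✗ (fails at j=5)
  i=5: ✓ (all of [6,6])
  i=6: ✗ (fails at j=7)
  i=7: ✓ (all of [8,8])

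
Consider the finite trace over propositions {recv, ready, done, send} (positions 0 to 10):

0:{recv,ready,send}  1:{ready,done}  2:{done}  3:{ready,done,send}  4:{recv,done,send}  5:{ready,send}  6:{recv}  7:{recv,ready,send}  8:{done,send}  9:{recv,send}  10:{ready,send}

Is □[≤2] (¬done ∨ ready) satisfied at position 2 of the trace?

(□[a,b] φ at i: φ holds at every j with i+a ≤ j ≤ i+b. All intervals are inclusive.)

Check (¬done ∨ ready) at every j in [2,4]:
  j=2: false
  j=3: true
  j=4: false
Fails at j=2 → formula fails.

Does not hold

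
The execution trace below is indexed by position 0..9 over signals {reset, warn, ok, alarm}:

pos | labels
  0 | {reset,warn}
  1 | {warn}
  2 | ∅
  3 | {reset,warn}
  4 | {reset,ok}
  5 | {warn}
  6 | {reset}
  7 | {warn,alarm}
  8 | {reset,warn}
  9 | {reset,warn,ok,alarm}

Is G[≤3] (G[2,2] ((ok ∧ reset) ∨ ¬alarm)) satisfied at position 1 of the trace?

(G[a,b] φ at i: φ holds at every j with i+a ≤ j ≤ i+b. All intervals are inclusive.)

Holds

Check G[2,2] ((ok ∧ reset) ∨ ¬alarm) at every j in [1,4]:
  j=1: holds on [3,3]
  j=2: holds on [4,4]
  j=3: holds on [5,5]
  j=4: holds on [6,6]
All positions satisfy it → formula holds.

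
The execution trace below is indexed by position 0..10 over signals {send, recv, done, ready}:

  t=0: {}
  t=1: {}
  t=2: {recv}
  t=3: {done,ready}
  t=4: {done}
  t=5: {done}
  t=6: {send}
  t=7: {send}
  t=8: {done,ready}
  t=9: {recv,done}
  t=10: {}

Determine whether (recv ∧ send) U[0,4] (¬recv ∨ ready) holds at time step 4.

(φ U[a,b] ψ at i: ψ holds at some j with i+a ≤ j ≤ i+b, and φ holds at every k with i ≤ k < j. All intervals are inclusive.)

Need some j in [4,8] with (¬recv ∨ ready), and (recv ∧ send) at every k in [4,j-1].
  j=4: (¬recv ∨ ready) holds; no prefix to check → satisfied.

True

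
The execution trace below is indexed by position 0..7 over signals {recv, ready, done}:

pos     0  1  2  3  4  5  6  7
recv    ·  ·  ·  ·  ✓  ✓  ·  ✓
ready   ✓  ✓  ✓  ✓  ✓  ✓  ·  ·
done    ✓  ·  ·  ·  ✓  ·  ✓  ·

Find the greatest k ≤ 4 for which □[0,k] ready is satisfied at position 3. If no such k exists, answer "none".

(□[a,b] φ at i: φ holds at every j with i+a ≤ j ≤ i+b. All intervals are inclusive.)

ready must hold from j=3 onward; find where it first fails.
  j=3: holds
  j=4: holds
  j=5: holds
  j=6: fails
Holds on [3,5], so largest k = 2.

2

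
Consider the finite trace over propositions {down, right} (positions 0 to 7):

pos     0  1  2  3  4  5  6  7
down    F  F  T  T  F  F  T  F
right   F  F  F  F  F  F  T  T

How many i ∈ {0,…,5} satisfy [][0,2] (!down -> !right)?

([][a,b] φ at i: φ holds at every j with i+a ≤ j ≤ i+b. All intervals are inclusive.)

Evaluate at each i in [0,5]:
  i=0: ✓ (all of [0,2])
  i=1: ✓ (all of [1,3])
  i=2: ✓ (all of [2,4])
  i=3: ✓ (all of [3,5])
  i=4: ✓ (all of [4,6])
  i=5: ✗ (fails at j=7)
Positions where it holds: {0, 1, 2, 3, 4} → 5.

5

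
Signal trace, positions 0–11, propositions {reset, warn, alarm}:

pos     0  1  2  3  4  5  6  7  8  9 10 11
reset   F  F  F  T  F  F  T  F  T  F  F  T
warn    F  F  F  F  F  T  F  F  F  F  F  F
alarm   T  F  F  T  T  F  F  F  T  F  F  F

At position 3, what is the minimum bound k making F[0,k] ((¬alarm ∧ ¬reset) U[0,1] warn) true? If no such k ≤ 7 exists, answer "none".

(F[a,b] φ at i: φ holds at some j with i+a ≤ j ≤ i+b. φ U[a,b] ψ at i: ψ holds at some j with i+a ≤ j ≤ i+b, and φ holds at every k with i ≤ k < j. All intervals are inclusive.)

2

Scan j = 3,4,… for ((¬alarm ∧ ¬reset) U[0,1] warn):
  j=3: fails
  j=4: fails
  j=5: holds
First hit at j=5, so smallest k = 5-3 = 2.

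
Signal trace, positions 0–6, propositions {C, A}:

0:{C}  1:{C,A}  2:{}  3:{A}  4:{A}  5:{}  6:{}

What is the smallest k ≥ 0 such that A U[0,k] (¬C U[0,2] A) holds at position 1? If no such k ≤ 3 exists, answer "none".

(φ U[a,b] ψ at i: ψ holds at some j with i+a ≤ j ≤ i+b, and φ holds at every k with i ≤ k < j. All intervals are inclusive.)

Need earliest j ≥ 1 with (¬C U[0,2] A), and A at every k in [1,j-1].
  j=1: rhs holds (empty prefix). k = 0.

0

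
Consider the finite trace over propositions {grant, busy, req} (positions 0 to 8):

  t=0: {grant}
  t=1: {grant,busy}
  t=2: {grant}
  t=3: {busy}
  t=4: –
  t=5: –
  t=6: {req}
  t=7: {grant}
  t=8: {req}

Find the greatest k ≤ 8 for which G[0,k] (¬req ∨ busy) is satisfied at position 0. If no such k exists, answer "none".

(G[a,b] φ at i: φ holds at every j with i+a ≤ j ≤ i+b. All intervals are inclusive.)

5

(¬req ∨ busy) must hold from j=0 onward; find where it first fails.
  j=0: holds
  j=1: holds
  j=2: holds
  j=3: holds
  j=4: holds
  j=5: holds
  j=6: fails
Holds on [0,5], so largest k = 5.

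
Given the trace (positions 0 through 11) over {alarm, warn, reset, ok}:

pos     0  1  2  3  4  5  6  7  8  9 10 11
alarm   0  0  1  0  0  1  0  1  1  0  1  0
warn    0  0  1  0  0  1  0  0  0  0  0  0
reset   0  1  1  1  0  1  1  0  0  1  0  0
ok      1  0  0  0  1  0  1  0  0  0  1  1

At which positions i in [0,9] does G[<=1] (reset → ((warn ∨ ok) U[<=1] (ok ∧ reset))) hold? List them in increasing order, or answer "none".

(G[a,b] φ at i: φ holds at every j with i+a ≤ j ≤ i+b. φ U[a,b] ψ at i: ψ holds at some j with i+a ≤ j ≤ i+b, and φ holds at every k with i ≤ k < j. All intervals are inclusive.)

Evaluate at each i in [0,9]:
  i=0: ✗ (fails at j=1)
  i=1: ✗ (fails at j=1)
  i=2: ✗ (fails at j=2)
  i=3: ✗ (fails at j=3)
  i=4: ✓ (all of [4,5])
  i=5: ✓ (all of [5,6])
  i=6: ✓ (all of [6,7])
  i=7: ✓ (all of [7,8])
  i=8: ✗ (fails at j=9)
  i=9: ✗ (fails at j=9)

4, 5, 6, 7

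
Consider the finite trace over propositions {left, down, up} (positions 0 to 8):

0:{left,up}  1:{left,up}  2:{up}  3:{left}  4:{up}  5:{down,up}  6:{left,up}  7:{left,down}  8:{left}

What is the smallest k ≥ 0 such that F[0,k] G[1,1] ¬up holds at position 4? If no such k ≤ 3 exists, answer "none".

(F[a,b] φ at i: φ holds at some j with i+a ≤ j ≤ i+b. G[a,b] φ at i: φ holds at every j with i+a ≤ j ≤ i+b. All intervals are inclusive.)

Scan j = 4,5,… for G[1,1] ¬up:
  j=4: fails
  j=5: fails
  j=6: holds
First hit at j=6, so smallest k = 6-4 = 2.

2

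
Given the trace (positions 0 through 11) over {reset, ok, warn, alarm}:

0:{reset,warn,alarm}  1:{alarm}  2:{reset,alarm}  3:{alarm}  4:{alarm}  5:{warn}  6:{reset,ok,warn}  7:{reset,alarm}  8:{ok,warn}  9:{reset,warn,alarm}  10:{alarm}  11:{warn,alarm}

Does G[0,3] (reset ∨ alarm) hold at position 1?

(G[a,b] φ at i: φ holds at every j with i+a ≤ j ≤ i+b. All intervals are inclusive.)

Check (reset ∨ alarm) at every j in [1,4]:
  j=1: true
  j=2: true
  j=3: true
  j=4: true
All positions satisfy it → formula holds.

Holds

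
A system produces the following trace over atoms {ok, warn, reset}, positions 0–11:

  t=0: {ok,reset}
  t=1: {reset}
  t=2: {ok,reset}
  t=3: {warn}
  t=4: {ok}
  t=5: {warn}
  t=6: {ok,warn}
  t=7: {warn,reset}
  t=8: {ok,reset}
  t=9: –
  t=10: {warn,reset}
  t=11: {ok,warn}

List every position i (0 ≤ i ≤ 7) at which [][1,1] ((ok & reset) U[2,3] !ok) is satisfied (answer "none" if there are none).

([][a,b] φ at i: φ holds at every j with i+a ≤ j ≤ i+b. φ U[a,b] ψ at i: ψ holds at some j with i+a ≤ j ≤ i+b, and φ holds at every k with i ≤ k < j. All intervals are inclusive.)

none

Evaluate at each i in [0,7]:
  i=0: ✗ (fails at j=1)
  i=1: ✗ (fails at j=2)
  i=2: ✗ (fails at j=3)
  i=3: ✗ (fails at j=4)
  i=4: ✗ (fails at j=5)
  i=5: ✗ (fails at j=6)
  i=6: ✗ (fails at j=7)
  i=7: ✗ (fails at j=8)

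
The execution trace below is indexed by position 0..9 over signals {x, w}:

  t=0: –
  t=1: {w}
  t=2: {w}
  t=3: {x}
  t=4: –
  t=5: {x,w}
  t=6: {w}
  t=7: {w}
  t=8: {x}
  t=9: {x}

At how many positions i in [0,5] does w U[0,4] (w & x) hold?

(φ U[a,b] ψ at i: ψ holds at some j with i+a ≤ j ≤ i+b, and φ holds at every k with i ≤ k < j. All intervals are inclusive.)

Evaluate at each i in [0,5]:
  i=0: ✗ (no rhs in [0,4])
  i=1: ✗ (lhs fails at k=3 before rhs at j=5)
  i=2: ✗ (lhs fails at k=3 before rhs at j=5)
  i=3: ✗ (lhs fails at k=3 before rhs at j=5)
  i=4: ✗ (lhs fails at k=4 before rhs at j=5)
  i=5: ✓ (rhs at j=5)
Positions where it holds: {5} → 1.

1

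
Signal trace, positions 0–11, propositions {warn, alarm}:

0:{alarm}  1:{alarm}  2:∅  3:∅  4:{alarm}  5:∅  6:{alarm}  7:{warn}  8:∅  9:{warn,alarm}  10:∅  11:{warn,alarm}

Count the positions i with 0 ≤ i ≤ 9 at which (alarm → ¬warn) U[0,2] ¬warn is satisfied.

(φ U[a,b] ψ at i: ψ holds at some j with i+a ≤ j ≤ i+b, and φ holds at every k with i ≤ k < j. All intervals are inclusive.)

Evaluate at each i in [0,9]:
  i=0: ✓ (rhs at j=0)
  i=1: ✓ (rhs at j=1)
  i=2: ✓ (rhs at j=2)
  i=3: ✓ (rhs at j=3)
  i=4: ✓ (rhs at j=4)
  i=5: ✓ (rhs at j=5)
  i=6: ✓ (rhs at j=6)
  i=7: ✓ (rhs at j=8; lhs holds on [7,7])
  i=8: ✓ (rhs at j=8)
  i=9: ✗ (lhs fails at k=9 before rhs at j=10)
Positions where it holds: {0, 1, 2, 3, 4, 5, 6, 7, 8} → 9.

9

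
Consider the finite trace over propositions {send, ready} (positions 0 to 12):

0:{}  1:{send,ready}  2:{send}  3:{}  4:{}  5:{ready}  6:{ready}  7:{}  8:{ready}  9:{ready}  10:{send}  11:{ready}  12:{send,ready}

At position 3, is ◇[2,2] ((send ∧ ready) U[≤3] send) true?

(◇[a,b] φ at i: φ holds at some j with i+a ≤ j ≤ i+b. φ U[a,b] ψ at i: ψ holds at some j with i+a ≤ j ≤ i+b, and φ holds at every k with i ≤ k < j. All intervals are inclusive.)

Check ((send ∧ ready) U[≤3] send) at each j in [5,5]:
  j=5: fails
No position in the window satisfies it → formula fails.

Does not hold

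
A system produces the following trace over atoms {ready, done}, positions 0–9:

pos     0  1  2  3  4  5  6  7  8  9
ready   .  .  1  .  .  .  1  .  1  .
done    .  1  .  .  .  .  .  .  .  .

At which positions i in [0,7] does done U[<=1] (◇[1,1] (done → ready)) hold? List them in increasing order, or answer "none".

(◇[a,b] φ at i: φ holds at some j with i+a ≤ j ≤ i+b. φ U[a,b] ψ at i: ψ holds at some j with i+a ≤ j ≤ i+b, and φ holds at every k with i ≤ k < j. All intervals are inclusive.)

1, 2, 3, 4, 5, 6, 7

Evaluate at each i in [0,7]:
  i=0: ✗ (lhs fails at k=0 before rhs at j=1)
  i=1: ✓ (rhs at j=1)
  i=2: ✓ (rhs at j=2)
  i=3: ✓ (rhs at j=3)
  i=4: ✓ (rhs at j=4)
  i=5: ✓ (rhs at j=5)
  i=6: ✓ (rhs at j=6)
  i=7: ✓ (rhs at j=7)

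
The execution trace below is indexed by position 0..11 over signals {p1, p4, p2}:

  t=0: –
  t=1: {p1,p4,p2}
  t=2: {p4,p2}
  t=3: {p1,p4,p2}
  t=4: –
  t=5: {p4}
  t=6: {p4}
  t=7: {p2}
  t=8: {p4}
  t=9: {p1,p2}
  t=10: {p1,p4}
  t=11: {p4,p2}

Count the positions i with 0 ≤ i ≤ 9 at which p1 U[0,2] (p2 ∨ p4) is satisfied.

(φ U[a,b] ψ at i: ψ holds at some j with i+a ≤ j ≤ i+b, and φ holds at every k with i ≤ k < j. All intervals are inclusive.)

8

Evaluate at each i in [0,9]:
  i=0: ✗ (lhs fails at k=0 before rhs at j=1)
  i=1: ✓ (rhs at j=1)
  i=2: ✓ (rhs at j=2)
  i=3: ✓ (rhs at j=3)
  i=4: ✗ (lhs fails at k=4 before rhs at j=5)
  i=5: ✓ (rhs at j=5)
  i=6: ✓ (rhs at j=6)
  i=7: ✓ (rhs at j=7)
  i=8: ✓ (rhs at j=8)
  i=9: ✓ (rhs at j=9)
Positions where it holds: {1, 2, 3, 5, 6, 7, 8, 9} → 8.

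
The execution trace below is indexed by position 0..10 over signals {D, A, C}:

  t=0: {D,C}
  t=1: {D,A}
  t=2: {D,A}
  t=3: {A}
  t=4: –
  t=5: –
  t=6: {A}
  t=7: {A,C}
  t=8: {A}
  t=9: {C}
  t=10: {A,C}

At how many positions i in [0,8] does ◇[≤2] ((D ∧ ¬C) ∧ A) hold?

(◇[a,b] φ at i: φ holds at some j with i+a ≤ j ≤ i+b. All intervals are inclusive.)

3

Evaluate at each i in [0,8]:
  i=0: ✓ (witness j=1)
  i=1: ✓ (witness j=1)
  i=2: ✓ (witness j=2)
  i=3: ✗ (none in [3,5])
  i=4: ✗ (none in [4,6])
  i=5: ✗ (none in [5,7])
  i=6: ✗ (none in [6,8])
  i=7: ✗ (none in [7,9])
  i=8: ✗ (none in [8,10])
Positions where it holds: {0, 1, 2} → 3.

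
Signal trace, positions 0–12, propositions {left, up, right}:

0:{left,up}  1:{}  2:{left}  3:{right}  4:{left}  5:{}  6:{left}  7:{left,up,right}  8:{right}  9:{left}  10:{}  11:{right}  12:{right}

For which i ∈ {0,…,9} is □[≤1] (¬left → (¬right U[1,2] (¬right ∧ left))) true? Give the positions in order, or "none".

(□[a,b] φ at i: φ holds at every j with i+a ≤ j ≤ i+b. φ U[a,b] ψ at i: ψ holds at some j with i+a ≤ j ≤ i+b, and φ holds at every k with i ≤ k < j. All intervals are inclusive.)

0, 1, 4, 5, 6

Evaluate at each i in [0,9]:
  i=0: ✓ (all of [0,1])
  i=1: ✓ (all of [1,2])
  i=2: ✗ (fails at j=3)
  i=3: ✗ (fails at j=3)
  i=4: ✓ (all of [4,5])
  i=5: ✓ (all of [5,6])
  i=6: ✓ (all of [6,7])
  i=7: ✗ (fails at j=8)
  i=8: ✗ (fails at j=8)
  i=9: ✗ (fails at j=10)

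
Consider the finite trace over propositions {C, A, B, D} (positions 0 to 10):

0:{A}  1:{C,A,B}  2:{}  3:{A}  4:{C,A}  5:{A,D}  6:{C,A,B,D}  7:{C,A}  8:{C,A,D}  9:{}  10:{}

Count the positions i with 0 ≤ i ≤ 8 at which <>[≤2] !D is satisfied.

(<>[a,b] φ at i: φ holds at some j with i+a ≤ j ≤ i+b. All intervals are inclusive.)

Evaluate at each i in [0,8]:
  i=0: ✓ (witness j=0)
  i=1: ✓ (witness j=1)
  i=2: ✓ (witness j=2)
  i=3: ✓ (witness j=3)
  i=4: ✓ (witness j=4)
  i=5: ✓ (witness j=7)
  i=6: ✓ (witness j=7)
  i=7: ✓ (witness j=7)
  i=8: ✓ (witness j=9)
Positions where it holds: {0, 1, 2, 3, 4, 5, 6, 7, 8} → 9.

9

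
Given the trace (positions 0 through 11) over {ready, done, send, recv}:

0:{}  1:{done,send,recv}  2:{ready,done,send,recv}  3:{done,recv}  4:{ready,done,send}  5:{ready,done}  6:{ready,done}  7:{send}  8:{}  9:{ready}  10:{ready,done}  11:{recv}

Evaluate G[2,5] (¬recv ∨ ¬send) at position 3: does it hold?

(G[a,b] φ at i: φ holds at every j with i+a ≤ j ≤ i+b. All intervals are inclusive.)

Holds

Check (¬recv ∨ ¬send) at every j in [5,8]:
  j=5: true
  j=6: true
  j=7: true
  j=8: true
All positions satisfy it → formula holds.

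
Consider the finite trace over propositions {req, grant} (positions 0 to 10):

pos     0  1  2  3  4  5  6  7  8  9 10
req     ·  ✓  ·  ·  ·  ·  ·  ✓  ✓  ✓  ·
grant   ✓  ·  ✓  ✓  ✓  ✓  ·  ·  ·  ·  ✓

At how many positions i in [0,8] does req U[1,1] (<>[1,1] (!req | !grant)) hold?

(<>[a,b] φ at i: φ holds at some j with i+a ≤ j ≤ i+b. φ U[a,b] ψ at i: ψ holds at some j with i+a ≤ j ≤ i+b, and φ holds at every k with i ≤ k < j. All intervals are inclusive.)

3

Evaluate at each i in [0,8]:
  i=0: ✗ (lhs fails at k=0 before rhs at j=1)
  i=1: ✓ (rhs at j=2; lhs holds on [1,1])
  i=2: ✗ (lhs fails at k=2 before rhs at j=3)
  i=3: ✗ (lhs fails at k=3 before rhs at j=4)
  i=4: ✗ (lhs fails at k=4 before rhs at j=5)
  i=5: ✗ (lhs fails at k=5 before rhs at j=6)
  i=6: ✗ (lhs fails at k=6 before rhs at j=7)
  i=7: ✓ (rhs at j=8; lhs holds on [7,7])
  i=8: ✓ (rhs at j=9; lhs holds on [8,8])
Positions where it holds: {1, 7, 8} → 3.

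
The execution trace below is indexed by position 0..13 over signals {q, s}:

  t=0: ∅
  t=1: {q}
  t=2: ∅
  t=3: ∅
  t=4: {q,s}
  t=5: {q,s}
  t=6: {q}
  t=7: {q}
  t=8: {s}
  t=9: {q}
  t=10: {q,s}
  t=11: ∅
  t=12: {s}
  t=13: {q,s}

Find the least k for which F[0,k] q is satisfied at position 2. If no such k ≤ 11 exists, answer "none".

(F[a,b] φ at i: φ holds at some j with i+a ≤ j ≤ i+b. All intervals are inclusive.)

2

Scan j = 2,3,… for q:
  j=2: fails
  j=3: fails
  j=4: holds
First hit at j=4, so smallest k = 4-2 = 2.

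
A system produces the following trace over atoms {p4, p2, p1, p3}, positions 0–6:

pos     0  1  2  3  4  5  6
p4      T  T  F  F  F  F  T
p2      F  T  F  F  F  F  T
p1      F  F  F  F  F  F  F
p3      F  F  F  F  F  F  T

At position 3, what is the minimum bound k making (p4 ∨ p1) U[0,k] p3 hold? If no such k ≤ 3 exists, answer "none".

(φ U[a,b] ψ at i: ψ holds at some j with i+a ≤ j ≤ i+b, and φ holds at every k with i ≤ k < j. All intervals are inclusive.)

Need earliest j ≥ 3 with p3, and (p4 ∨ p1) at every k in [3,j-1].
  j=3: rhs fails.
  j=4: rhs fails.
  j=5: rhs fails.
  j=6: rhs holds but lhs fails at k=3.
No witness within the range → none.

none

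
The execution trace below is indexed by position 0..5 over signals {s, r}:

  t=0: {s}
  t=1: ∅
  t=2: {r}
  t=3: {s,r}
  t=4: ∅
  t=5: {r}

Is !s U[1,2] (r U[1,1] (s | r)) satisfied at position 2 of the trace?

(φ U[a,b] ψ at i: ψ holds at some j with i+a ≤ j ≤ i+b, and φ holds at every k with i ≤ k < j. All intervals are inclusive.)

Need some j in [3,4] with (r U[1,1] (s | r)), and !s at every k in [2,j-1].
  j=3: (r U[1,1] (s | r)) — fails.
  j=4: (r U[1,1] (s | r)) — fails.
No j in the window works → until fails.

Does not hold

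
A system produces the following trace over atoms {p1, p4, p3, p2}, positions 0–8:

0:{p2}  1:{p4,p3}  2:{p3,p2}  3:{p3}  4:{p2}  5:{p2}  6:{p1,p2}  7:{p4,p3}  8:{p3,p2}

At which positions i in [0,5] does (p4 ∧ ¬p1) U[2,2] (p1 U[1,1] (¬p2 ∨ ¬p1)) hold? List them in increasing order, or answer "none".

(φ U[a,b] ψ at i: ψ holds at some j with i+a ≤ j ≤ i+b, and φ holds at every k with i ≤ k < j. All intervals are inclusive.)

Evaluate at each i in [0,5]:
  i=0: ✗ (no rhs in [2,2])
  i=1: ✗ (no rhs in [3,3])
  i=2: ✗ (no rhs in [4,4])
  i=3: ✗ (no rhs in [5,5])
  i=4: ✗ (lhs fails at k=4 before rhs at j=6)
  i=5: ✗ (no rhs in [7,7])

none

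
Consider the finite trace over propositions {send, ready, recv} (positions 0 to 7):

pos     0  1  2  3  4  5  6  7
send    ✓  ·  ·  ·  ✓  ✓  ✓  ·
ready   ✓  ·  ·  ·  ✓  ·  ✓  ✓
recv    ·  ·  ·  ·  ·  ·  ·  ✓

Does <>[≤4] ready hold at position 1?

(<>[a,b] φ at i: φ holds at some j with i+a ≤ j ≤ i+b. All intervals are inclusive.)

Check ready at each j in [1,5]:
  j=1: false
  j=2: false
  j=3: false
  j=4: true
  j=5: false
Found at j=4 → formula holds.

True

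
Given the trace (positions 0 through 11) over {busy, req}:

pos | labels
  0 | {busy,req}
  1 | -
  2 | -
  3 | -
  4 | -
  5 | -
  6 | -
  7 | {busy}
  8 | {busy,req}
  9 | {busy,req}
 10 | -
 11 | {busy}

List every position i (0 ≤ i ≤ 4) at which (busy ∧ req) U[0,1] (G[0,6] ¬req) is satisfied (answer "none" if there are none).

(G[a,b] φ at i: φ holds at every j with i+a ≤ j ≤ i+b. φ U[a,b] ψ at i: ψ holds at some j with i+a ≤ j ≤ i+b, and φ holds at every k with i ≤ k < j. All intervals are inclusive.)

Evaluate at each i in [0,4]:
  i=0: ✓ (rhs at j=1; lhs holds on [0,0])
  i=1: ✓ (rhs at j=1)
  i=2: ✗ (no rhs in [2,3])
  i=3: ✗ (no rhs in [3,4])
  i=4: ✗ (no rhs in [4,5])

0, 1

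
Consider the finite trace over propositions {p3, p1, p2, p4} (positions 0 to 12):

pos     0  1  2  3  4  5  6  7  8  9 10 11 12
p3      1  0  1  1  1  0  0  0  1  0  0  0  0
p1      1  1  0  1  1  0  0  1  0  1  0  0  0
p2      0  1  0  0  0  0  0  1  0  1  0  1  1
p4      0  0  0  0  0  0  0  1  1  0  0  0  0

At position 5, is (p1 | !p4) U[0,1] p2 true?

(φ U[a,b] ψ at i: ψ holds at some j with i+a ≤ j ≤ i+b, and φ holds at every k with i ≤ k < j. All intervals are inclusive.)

Need some j in [5,6] with p2, and (p1 | !p4) at every k in [5,j-1].
  j=5: p2 false.
  j=6: p2 false.
No j in the window works → until fails.

False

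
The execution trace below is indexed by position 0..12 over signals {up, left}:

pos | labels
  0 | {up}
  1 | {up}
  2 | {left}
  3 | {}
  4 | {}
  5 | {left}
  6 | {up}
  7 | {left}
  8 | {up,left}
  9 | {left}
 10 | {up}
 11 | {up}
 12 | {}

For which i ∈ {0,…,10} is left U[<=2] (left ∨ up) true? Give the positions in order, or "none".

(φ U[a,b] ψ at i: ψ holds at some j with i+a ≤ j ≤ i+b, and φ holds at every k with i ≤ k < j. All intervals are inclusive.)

0, 1, 2, 5, 6, 7, 8, 9, 10

Evaluate at each i in [0,10]:
  i=0: ✓ (rhs at j=0)
  i=1: ✓ (rhs at j=1)
  i=2: ✓ (rhs at j=2)
  i=3: ✗ (lhs fails at k=3 before rhs at j=5)
  i=4: ✗ (lhs fails at k=4 before rhs at j=5)
  i=5: ✓ (rhs at j=5)
  i=6: ✓ (rhs at j=6)
  i=7: ✓ (rhs at j=7)
  i=8: ✓ (rhs at j=8)
  i=9: ✓ (rhs at j=9)
  i=10: ✓ (rhs at j=10)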